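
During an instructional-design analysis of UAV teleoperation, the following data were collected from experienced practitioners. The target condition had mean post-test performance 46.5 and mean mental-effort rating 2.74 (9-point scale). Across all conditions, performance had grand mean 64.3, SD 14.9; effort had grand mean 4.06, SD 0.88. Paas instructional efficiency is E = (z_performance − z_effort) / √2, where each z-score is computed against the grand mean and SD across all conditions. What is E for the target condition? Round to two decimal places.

0.22

z_performance = (46.5 − 64.3) / 14.9 = -17.8000 / 14.9 = -1.1946.
z_effort = (2.74 − 4.06) / 0.88 = -1.3200 / 0.88 = -1.5000.
z_P − z_E = -1.1946 − (-1.5000) = 0.3054.
E = 0.3054 / √2 = 0.3054 / 1.41421 = 0.2160 ≈ 0.22.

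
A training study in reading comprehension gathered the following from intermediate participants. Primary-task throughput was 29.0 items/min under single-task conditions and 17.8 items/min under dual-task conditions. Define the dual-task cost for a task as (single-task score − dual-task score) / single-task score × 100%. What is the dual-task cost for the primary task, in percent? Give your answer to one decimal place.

Cost = (29.0 − 17.8) / 29.0 × 100%
     = 11.2000 / 29.0 × 100% = 38.6207%.
≈ 38.6%.

38.6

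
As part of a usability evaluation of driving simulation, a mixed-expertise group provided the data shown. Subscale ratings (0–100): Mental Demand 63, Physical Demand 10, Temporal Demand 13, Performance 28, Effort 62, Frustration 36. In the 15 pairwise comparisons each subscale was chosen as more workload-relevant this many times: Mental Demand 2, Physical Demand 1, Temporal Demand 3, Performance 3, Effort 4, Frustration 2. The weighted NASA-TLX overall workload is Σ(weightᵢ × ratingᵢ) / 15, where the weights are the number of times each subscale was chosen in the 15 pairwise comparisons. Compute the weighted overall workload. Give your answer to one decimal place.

The tallies are the weights (they sum to 15).
Weighted sum = 2·63 + 1·10 + 3·13 + 3·28 + 4·62 + 2·36
            = 126 + 10 + 39 + 84 + 248 + 72 = 579.
Overall workload = 579 / 15 = 38.6000 ≈ 38.6.

38.6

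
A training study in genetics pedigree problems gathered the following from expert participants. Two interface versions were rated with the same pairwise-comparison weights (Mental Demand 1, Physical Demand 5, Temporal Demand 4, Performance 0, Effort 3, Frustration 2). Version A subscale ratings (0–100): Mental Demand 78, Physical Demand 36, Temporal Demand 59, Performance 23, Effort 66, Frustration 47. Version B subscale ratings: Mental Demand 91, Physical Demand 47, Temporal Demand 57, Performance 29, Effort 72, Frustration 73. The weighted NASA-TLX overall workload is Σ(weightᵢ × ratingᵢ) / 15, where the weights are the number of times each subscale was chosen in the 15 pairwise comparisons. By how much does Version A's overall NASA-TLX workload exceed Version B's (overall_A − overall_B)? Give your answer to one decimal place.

-8.7

Version A weighted sum = 1·78 + 5·36 + 4·59 + 0·23 + 3·66 + 2·47 = 78 + 180 + 236 + 0 + 198 + 94 = 786; overall_A = 786/15 = 52.4000.
Version B weighted sum = 1·91 + 5·47 + 4·57 + 0·29 + 3·72 + 2·73 = 91 + 235 + 228 + 0 + 216 + 146 = 916; overall_B = 916/15 = 61.0667.
Difference = 52.4000 − 61.0667 = -8.6667 ≈ -8.7.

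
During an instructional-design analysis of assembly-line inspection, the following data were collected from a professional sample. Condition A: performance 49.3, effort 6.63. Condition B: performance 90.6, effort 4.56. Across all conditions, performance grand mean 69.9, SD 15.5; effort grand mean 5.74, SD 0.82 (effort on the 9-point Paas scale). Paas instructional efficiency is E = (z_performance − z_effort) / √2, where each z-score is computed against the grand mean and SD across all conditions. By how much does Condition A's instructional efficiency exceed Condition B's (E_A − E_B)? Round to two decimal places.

-3.67

Condition A: z_P = (49.3 − 69.9)/15.5 = -1.3290; z_E = (6.63 − 5.74)/0.82 = 1.0854; E_A = (-1.3290 − 1.0854)/√2 = -1.7072.
Condition B: z_P = (90.6 − 69.9)/15.5 = 1.3355; z_E = (4.56 − 5.74)/0.82 = -1.4390; E_B = (1.3355 − (-1.4390))/√2 = 1.9619.
E_A − E_B = -1.7072 − 1.9619 = -3.6691 ≈ -3.67.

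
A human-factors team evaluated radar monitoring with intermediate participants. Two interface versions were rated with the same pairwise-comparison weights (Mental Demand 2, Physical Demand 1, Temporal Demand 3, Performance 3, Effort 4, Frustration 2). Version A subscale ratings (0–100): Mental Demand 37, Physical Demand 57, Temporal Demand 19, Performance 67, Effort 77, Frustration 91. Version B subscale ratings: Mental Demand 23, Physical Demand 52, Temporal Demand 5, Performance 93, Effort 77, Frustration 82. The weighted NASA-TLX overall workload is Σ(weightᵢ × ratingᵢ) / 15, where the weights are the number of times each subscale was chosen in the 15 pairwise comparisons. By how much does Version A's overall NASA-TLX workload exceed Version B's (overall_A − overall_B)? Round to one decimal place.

1.0

Version A weighted sum = 2·37 + 1·57 + 3·19 + 3·67 + 4·77 + 2·91 = 74 + 57 + 57 + 201 + 308 + 182 = 879; overall_A = 879/15 = 58.6000.
Version B weighted sum = 2·23 + 1·52 + 3·5 + 3·93 + 4·77 + 2·82 = 46 + 52 + 15 + 279 + 308 + 164 = 864; overall_B = 864/15 = 57.6000.
Difference = 58.6000 − 57.6000 = 1.0000 ≈ 1.0.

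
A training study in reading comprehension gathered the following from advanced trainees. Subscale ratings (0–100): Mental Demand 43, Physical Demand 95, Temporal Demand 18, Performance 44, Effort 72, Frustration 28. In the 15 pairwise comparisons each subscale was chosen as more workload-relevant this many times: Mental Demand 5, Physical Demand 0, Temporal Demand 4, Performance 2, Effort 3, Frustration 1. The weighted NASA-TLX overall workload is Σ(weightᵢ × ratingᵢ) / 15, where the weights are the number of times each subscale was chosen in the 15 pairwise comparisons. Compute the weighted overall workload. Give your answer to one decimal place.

41.3

The tallies are the weights (they sum to 15).
Weighted sum = 5·43 + 0·95 + 4·18 + 2·44 + 3·72 + 1·28
            = 215 + 0 + 72 + 88 + 216 + 28 = 619.
Overall workload = 619 / 15 = 41.2667 ≈ 41.3.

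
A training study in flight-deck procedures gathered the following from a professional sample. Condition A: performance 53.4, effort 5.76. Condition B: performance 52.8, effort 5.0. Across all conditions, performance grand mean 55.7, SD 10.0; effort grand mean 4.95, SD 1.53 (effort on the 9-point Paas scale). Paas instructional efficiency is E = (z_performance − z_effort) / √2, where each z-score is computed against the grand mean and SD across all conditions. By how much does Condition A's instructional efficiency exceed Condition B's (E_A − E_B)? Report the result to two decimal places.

-0.31

Condition A: z_P = (53.4 − 55.7)/10.0 = -0.2300; z_E = (5.76 − 4.95)/1.53 = 0.5294; E_A = (-0.2300 − 0.5294)/√2 = -0.5370.
Condition B: z_P = (52.8 − 55.7)/10.0 = -0.2900; z_E = (5.0 − 4.95)/1.53 = 0.0327; E_B = (-0.2900 − 0.0327)/√2 = -0.2282.
E_A − E_B = -0.5370 − (-0.2282) = -0.3088 ≈ -0.31.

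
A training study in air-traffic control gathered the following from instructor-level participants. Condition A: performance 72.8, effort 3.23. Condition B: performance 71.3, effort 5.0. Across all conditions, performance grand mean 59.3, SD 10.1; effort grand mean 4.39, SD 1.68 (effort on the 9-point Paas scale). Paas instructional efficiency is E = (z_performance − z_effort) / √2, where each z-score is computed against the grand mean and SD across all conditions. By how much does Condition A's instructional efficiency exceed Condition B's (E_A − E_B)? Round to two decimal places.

0.85

Condition A: z_P = (72.8 − 59.3)/10.1 = 1.3366; z_E = (3.23 − 4.39)/1.68 = -0.6905; E_A = (1.3366 − (-0.6905))/√2 = 1.4334.
Condition B: z_P = (71.3 − 59.3)/10.1 = 1.1881; z_E = (5.0 − 4.39)/1.68 = 0.3631; E_B = (1.1881 − 0.3631)/√2 = 0.5834.
E_A − E_B = 1.4334 − 0.5834 = 0.8500 ≈ 0.85.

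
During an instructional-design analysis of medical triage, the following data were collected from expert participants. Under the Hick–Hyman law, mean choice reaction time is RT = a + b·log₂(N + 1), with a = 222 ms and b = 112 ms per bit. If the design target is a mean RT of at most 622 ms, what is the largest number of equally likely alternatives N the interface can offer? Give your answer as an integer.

10

Set 222 + 112·log₂(N + 1) ≤ 622.
log₂(N + 1) ≤ (622 − 222) / 112 = 3.5714.
N + 1 ≤ 2^3.5714 = 11.8877.
N ≤ 10.8877, so the largest integer N is 10.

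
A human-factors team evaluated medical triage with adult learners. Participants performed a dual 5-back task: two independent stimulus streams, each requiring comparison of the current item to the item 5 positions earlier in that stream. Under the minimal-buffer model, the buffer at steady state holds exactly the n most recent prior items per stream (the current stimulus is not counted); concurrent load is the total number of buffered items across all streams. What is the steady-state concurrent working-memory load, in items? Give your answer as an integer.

10

Each stream's buffer holds its 5 most recent prior items.
Two independent streams: 2 × 5 = 10 buffered items at steady state.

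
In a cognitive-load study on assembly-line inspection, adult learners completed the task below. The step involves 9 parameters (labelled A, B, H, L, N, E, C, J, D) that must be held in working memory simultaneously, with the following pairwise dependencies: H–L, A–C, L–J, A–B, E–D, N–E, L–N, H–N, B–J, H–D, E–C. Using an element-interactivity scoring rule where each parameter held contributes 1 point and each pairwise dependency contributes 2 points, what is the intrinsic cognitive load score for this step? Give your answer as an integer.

Count of parameters held simultaneously: 9.
Count of pairwise dependencies listed: 11.
Element contribution: 9 × 1 = 9.
Interaction contribution: 11 × 2 = 22.
Intrinsic load = 9 + 22 = 31.

31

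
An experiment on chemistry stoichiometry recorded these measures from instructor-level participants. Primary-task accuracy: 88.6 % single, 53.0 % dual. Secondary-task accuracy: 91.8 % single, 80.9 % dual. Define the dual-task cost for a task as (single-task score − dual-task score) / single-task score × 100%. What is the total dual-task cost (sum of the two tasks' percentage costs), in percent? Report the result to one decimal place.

Primary cost = (88.6 − 53.0) / 88.6 × 100% = 40.1806%.
Secondary cost = (91.8 − 80.9) / 91.8 × 100% = 11.8736%.
Total = 40.1806% + 11.8736% = 52.0542% ≈ 52.1%.

52.1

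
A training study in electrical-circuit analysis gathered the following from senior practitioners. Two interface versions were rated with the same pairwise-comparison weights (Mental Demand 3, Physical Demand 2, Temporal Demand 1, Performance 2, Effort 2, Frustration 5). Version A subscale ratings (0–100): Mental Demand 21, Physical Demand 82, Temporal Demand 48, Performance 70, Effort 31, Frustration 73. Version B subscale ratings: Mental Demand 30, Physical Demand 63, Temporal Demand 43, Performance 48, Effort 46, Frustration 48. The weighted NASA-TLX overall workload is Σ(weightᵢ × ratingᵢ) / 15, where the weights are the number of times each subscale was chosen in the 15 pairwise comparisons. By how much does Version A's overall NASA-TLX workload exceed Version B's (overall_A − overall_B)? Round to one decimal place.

Version A weighted sum = 3·21 + 2·82 + 1·48 + 2·70 + 2·31 + 5·73 = 63 + 164 + 48 + 140 + 62 + 365 = 842; overall_A = 842/15 = 56.1333.
Version B weighted sum = 3·30 + 2·63 + 1·43 + 2·48 + 2·46 + 5·48 = 90 + 126 + 43 + 96 + 92 + 240 = 687; overall_B = 687/15 = 45.8000.
Difference = 56.1333 − 45.8000 = 10.3333 ≈ 10.3.

10.3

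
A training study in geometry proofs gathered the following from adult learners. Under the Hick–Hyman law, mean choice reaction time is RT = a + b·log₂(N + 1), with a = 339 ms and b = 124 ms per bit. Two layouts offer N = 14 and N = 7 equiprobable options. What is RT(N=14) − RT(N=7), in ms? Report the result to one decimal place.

112.5

RT(14) = 339 + 124·log₂(15) = 339 + 124·3.9069 = 823.4556 ms.
RT(7) = 339 + 124·log₂(8) = 339 + 124·3.0000 = 711.0000 ms.
Difference = 823.4556 − 711.0000 = 112.4556 ≈ 112.5 ms.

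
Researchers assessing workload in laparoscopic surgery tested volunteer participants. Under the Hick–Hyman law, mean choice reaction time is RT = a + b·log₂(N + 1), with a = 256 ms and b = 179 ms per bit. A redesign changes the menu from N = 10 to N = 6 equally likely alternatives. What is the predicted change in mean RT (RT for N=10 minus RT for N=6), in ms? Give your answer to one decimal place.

116.7

RT(10) = 256 + 179·log₂(11) = 256 + 179·3.4594 = 875.2326 ms.
RT(6) = 256 + 179·log₂(7) = 256 + 179·2.8074 = 758.5246 ms.
Difference = 875.2326 − 758.5246 = 116.7080 ≈ 116.7 ms.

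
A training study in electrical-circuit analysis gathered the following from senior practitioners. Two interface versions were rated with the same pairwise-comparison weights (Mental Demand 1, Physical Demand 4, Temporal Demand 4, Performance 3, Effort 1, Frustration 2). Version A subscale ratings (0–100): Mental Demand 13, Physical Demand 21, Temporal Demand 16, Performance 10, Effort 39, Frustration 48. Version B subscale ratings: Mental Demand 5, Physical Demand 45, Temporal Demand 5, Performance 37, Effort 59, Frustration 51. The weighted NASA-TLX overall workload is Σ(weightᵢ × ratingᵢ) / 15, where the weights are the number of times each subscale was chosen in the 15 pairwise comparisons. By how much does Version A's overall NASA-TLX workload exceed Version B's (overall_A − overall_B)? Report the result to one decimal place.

-10.1

Version A weighted sum = 1·13 + 4·21 + 4·16 + 3·10 + 1·39 + 2·48 = 13 + 84 + 64 + 30 + 39 + 96 = 326; overall_A = 326/15 = 21.7333.
Version B weighted sum = 1·5 + 4·45 + 4·5 + 3·37 + 1·59 + 2·51 = 5 + 180 + 20 + 111 + 59 + 102 = 477; overall_B = 477/15 = 31.8000.
Difference = 21.7333 − 31.8000 = -10.0667 ≈ -10.1.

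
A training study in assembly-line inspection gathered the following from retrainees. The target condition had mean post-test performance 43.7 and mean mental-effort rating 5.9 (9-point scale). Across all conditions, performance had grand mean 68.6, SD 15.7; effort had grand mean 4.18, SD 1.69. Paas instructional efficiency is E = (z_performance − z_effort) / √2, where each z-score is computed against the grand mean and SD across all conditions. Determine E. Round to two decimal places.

-1.84

z_performance = (43.7 − 68.6) / 15.7 = -24.9000 / 15.7 = -1.5860.
z_effort = (5.9 − 4.18) / 1.69 = 1.7200 / 1.69 = 1.0178.
z_P − z_E = -1.5860 − 1.0178 = -2.6038.
E = -2.6038 / √2 = -2.6038 / 1.41421 = -1.8412 ≈ -1.84.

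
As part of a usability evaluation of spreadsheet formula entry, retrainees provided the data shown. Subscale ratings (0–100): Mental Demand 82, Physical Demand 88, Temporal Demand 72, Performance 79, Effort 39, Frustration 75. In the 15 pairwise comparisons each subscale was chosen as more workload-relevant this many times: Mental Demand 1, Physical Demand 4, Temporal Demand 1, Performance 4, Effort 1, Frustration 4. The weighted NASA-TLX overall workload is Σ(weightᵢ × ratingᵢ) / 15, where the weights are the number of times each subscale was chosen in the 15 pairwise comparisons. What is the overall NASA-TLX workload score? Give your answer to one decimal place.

The tallies are the weights (they sum to 15).
Weighted sum = 1·82 + 4·88 + 1·72 + 4·79 + 1·39 + 4·75
            = 82 + 352 + 72 + 316 + 39 + 300 = 1161.
Overall workload = 1161 / 15 = 77.4000 ≈ 77.4.

77.4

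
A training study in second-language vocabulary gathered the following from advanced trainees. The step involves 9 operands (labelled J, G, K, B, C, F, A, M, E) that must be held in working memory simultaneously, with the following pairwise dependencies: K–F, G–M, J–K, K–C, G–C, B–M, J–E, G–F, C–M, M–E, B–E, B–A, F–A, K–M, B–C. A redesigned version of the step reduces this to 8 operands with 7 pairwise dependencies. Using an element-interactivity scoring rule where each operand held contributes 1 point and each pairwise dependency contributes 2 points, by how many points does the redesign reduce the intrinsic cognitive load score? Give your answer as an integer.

Original: 9 × 1 + 15 × 2 = 9 + 30 = 39.
Redesigned: 8 × 1 + 7 × 2 = 8 + 14 = 22.
Reduction = 39 − 22 = 17.

17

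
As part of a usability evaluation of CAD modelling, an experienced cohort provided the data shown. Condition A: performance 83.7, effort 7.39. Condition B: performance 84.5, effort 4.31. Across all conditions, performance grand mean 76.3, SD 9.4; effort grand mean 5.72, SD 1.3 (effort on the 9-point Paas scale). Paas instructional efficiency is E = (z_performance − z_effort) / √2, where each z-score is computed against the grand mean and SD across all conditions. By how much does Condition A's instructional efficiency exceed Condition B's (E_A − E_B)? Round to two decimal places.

Condition A: z_P = (83.7 − 76.3)/9.4 = 0.7872; z_E = (7.39 − 5.72)/1.3 = 1.2846; E_A = (0.7872 − 1.2846)/√2 = -0.3517.
Condition B: z_P = (84.5 − 76.3)/9.4 = 0.8723; z_E = (4.31 − 5.72)/1.3 = -1.0846; E_B = (0.8723 − (-1.0846))/√2 = 1.3837.
E_A − E_B = -0.3517 − 1.3837 = -1.7354 ≈ -1.74.

-1.74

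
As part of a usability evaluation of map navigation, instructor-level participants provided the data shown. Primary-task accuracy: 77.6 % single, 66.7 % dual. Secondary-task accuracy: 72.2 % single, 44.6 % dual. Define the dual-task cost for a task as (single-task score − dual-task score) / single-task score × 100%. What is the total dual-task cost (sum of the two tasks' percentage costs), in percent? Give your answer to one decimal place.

Primary cost = (77.6 − 66.7) / 77.6 × 100% = 14.0464%.
Secondary cost = (72.2 − 44.6) / 72.2 × 100% = 38.2271%.
Total = 14.0464% + 38.2271% = 52.2735% ≈ 52.3%.

52.3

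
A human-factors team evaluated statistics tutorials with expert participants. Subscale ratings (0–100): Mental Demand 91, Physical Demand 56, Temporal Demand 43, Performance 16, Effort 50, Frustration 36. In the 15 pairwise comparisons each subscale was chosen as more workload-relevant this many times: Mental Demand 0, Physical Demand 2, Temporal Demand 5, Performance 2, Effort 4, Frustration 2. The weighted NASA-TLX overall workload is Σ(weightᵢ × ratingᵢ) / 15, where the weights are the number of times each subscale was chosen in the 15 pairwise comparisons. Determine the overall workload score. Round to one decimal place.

The tallies are the weights (they sum to 15).
Weighted sum = 0·91 + 2·56 + 5·43 + 2·16 + 4·50 + 2·36
            = 0 + 112 + 215 + 32 + 200 + 72 = 631.
Overall workload = 631 / 15 = 42.0667 ≈ 42.1.

42.1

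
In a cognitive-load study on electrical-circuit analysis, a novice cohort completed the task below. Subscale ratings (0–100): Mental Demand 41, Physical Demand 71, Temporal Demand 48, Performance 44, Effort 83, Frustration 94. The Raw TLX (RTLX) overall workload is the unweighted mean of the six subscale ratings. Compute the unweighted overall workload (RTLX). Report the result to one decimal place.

Sum of ratings = 41 + 71 + 48 + 44 + 83 + 94 = 381.
RTLX = 381 / 6 = 63.5000 ≈ 63.5.

63.5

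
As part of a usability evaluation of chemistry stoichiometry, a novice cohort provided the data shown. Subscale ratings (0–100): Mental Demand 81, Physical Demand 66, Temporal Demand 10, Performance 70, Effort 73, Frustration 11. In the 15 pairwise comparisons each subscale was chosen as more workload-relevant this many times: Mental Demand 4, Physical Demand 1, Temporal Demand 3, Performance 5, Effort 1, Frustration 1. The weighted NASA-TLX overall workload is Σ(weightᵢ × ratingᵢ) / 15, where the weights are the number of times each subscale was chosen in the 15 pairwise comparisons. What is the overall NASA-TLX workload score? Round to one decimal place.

The tallies are the weights (they sum to 15).
Weighted sum = 4·81 + 1·66 + 3·10 + 5·70 + 1·73 + 1·11
            = 324 + 66 + 30 + 350 + 73 + 11 = 854.
Overall workload = 854 / 15 = 56.9333 ≈ 56.9.

56.9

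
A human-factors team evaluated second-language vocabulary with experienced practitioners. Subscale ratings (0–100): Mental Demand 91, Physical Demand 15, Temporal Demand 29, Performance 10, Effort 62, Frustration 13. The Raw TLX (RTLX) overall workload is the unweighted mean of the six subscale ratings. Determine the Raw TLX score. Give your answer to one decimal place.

36.7

Sum of ratings = 91 + 15 + 29 + 10 + 62 + 13 = 220.
RTLX = 220 / 6 = 36.6667 ≈ 36.7.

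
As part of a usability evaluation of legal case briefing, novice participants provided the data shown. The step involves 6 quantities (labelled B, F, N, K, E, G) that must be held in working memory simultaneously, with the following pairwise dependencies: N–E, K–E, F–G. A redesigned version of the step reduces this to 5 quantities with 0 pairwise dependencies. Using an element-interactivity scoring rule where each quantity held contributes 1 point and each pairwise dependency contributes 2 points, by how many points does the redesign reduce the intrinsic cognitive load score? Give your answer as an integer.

7

Original: 6 × 1 + 3 × 2 = 6 + 6 = 12.
Redesigned: 5 × 1 + 0 × 2 = 5 + 0 = 5.
Reduction = 12 − 5 = 7.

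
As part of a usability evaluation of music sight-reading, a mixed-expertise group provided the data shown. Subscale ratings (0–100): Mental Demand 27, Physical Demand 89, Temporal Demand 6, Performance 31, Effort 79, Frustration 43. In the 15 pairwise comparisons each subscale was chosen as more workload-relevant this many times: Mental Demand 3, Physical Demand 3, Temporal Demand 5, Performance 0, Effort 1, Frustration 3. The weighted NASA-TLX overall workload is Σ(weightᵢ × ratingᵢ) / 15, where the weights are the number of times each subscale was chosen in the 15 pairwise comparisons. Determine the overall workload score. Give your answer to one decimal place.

The tallies are the weights (they sum to 15).
Weighted sum = 3·27 + 3·89 + 5·6 + 0·31 + 1·79 + 3·43
            = 81 + 267 + 30 + 0 + 79 + 129 = 586.
Overall workload = 586 / 15 = 39.0667 ≈ 39.1.

39.1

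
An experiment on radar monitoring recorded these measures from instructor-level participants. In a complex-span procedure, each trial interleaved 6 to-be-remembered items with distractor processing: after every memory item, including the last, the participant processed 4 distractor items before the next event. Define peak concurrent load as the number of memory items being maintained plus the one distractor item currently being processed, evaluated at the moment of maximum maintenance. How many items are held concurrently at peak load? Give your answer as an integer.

7

Maintenance is greatest during the distractor(s) after memory item 6: all 6 memory items are being held.
One distractor item is concurrently being processed.
Peak concurrent load = 6 + 1 = 7 items.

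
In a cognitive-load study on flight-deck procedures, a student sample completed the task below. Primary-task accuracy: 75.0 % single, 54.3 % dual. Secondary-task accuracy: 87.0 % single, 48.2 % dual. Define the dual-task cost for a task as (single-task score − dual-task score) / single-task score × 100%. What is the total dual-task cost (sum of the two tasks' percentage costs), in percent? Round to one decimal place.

Primary cost = (75.0 − 54.3) / 75.0 × 100% = 27.6000%.
Secondary cost = (87.0 − 48.2) / 87.0 × 100% = 44.5977%.
Total = 27.6000% + 44.5977% = 72.1977% ≈ 72.2%.

72.2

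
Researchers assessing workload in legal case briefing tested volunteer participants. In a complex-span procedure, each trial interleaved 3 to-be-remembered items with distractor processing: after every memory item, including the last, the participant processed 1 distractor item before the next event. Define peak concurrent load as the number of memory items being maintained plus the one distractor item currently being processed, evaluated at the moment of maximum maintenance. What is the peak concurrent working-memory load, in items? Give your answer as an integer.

Maintenance is greatest during the distractor(s) after memory item 3: all 3 memory items are being held.
One distractor item is concurrently being processed.
Peak concurrent load = 3 + 1 = 4 items.

4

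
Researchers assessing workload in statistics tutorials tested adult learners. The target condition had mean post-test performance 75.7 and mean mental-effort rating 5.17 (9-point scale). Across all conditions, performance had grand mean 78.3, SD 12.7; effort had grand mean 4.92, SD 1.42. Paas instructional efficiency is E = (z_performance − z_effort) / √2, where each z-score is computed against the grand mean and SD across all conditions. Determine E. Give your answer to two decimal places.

-0.27

z_performance = (75.7 − 78.3) / 12.7 = -2.6000 / 12.7 = -0.2047.
z_effort = (5.17 − 4.92) / 1.42 = 0.2500 / 1.42 = 0.1761.
z_P − z_E = -0.2047 − 0.1761 = -0.3808.
E = -0.3808 / √2 = -0.3808 / 1.41421 = -0.2693 ≈ -0.27.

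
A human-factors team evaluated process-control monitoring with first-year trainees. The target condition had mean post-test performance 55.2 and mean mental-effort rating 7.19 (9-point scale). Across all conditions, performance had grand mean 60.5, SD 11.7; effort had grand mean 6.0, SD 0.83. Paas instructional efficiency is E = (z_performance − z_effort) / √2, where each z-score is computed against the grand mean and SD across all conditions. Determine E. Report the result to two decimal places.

z_performance = (55.2 − 60.5) / 11.7 = -5.3000 / 11.7 = -0.4530.
z_effort = (7.19 − 6.0) / 0.83 = 1.1900 / 0.83 = 1.4337.
z_P − z_E = -0.4530 − 1.4337 = -1.8867.
E = -1.8867 / √2 = -1.8867 / 1.41421 = -1.3341 ≈ -1.33.

-1.33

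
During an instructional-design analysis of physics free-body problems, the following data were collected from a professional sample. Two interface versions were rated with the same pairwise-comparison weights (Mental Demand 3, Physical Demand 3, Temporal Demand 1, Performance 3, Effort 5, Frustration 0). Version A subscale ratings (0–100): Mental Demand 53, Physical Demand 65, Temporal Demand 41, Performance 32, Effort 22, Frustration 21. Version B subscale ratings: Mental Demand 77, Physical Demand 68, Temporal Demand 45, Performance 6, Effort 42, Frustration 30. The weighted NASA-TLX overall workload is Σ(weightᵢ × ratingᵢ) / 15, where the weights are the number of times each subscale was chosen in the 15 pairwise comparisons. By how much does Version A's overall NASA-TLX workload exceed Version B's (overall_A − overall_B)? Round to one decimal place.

-7.1

Version A weighted sum = 3·53 + 3·65 + 1·41 + 3·32 + 5·22 + 0·21 = 159 + 195 + 41 + 96 + 110 + 0 = 601; overall_A = 601/15 = 40.0667.
Version B weighted sum = 3·77 + 3·68 + 1·45 + 3·6 + 5·42 + 0·30 = 231 + 204 + 45 + 18 + 210 + 0 = 708; overall_B = 708/15 = 47.2000.
Difference = 40.0667 − 47.2000 = -7.1333 ≈ -7.1.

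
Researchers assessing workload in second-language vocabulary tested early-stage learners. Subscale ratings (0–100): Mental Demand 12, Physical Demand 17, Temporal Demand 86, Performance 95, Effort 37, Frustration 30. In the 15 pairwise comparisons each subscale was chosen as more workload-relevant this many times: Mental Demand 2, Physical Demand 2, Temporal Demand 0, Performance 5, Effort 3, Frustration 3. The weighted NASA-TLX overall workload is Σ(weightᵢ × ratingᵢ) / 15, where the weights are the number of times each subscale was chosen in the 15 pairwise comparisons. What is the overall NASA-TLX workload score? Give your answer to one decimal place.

The tallies are the weights (they sum to 15).
Weighted sum = 2·12 + 2·17 + 0·86 + 5·95 + 3·37 + 3·30
            = 24 + 34 + 0 + 475 + 111 + 90 = 734.
Overall workload = 734 / 15 = 48.9333 ≈ 48.9.

48.9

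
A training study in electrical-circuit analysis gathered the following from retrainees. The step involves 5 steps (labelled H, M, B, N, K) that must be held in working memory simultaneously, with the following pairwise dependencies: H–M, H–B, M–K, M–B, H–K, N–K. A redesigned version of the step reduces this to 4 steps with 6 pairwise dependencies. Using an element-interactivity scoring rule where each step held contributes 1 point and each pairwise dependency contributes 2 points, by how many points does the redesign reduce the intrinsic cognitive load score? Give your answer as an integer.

1

Original: 5 × 1 + 6 × 2 = 5 + 12 = 17.
Redesigned: 4 × 1 + 6 × 2 = 4 + 12 = 16.
Reduction = 17 − 16 = 1.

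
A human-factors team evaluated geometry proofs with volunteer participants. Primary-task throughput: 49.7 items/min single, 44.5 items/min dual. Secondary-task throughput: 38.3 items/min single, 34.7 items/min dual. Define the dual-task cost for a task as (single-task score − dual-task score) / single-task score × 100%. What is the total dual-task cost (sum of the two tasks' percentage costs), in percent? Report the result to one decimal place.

19.9

Primary cost = (49.7 − 44.5) / 49.7 × 100% = 10.4628%.
Secondary cost = (38.3 − 34.7) / 38.3 × 100% = 9.3995%.
Total = 10.4628% + 9.3995% = 19.8623% ≈ 19.9%.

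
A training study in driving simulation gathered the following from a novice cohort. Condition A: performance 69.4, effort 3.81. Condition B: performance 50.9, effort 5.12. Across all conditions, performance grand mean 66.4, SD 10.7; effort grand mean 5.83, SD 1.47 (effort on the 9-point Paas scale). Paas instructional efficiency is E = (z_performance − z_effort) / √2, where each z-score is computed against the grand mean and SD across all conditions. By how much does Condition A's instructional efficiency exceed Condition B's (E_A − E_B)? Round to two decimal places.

Condition A: z_P = (69.4 − 66.4)/10.7 = 0.2804; z_E = (3.81 − 5.83)/1.47 = -1.3741; E_A = (0.2804 − (-1.3741))/√2 = 1.1699.
Condition B: z_P = (50.9 − 66.4)/10.7 = -1.4486; z_E = (5.12 − 5.83)/1.47 = -0.4830; E_B = (-1.4486 − (-0.4830))/√2 = -0.6828.
E_A − E_B = 1.1699 − (-0.6828) = 1.8527 ≈ 1.85.

1.85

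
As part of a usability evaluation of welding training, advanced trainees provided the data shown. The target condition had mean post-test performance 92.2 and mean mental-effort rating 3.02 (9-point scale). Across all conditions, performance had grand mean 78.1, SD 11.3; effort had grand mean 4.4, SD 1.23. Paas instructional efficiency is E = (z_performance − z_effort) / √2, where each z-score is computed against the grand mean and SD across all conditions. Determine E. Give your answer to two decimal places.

z_performance = (92.2 − 78.1) / 11.3 = 14.1000 / 11.3 = 1.2478.
z_effort = (3.02 − 4.4) / 1.23 = -1.3800 / 1.23 = -1.1220.
z_P − z_E = 1.2478 − (-1.1220) = 2.3698.
E = 2.3698 / √2 = 2.3698 / 1.41421 = 1.6757 ≈ 1.68.

1.68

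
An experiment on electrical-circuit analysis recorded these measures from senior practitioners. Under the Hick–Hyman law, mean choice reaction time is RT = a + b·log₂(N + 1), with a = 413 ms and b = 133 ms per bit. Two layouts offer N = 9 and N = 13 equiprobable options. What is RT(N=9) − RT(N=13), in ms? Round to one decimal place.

-64.6

RT(9) = 413 + 133·log₂(10) = 413 + 133·3.3219 = 854.8127 ms.
RT(13) = 413 + 133·log₂(14) = 413 + 133·3.8074 = 919.3842 ms.
Difference = 854.8127 − 919.3842 = -64.5715 ≈ -64.6 ms.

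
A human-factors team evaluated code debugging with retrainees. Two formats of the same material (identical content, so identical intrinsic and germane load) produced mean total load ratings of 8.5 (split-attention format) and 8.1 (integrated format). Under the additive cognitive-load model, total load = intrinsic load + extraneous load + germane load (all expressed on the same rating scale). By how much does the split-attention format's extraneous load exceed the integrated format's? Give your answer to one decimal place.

0.4

Intrinsic and germane load are equal across formats, so the difference in total load equals the difference in extraneous load.
Extraneous-load difference = 8.5 − 8.1 = 0.4.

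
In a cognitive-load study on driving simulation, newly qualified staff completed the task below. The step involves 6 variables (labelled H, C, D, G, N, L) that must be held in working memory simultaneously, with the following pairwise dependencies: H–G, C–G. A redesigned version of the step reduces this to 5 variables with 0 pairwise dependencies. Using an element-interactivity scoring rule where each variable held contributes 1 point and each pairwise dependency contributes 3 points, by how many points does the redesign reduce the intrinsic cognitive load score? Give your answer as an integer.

Original: 6 × 1 + 2 × 3 = 6 + 6 = 12.
Redesigned: 5 × 1 + 0 × 3 = 5 + 0 = 5.
Reduction = 12 − 5 = 7.

7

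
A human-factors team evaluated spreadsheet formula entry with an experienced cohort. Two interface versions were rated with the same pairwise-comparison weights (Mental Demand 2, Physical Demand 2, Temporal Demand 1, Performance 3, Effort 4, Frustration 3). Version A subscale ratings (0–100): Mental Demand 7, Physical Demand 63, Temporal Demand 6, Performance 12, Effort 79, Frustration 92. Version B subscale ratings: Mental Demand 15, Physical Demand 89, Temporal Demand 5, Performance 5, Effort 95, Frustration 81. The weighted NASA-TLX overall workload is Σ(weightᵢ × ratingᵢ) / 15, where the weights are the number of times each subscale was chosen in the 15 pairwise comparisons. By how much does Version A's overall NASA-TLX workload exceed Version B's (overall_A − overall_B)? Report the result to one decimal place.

-5.1

Version A weighted sum = 2·7 + 2·63 + 1·6 + 3·12 + 4·79 + 3·92 = 14 + 126 + 6 + 36 + 316 + 276 = 774; overall_A = 774/15 = 51.6000.
Version B weighted sum = 2·15 + 2·89 + 1·5 + 3·5 + 4·95 + 3·81 = 30 + 178 + 5 + 15 + 380 + 243 = 851; overall_B = 851/15 = 56.7333.
Difference = 51.6000 − 56.7333 = -5.1333 ≈ -5.1.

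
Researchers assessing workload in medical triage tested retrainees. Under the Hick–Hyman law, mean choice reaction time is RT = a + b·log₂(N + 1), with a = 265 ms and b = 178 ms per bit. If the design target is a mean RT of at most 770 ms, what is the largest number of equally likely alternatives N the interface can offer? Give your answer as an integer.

6

Set 265 + 178·log₂(N + 1) ≤ 770.
log₂(N + 1) ≤ (770 − 265) / 178 = 2.8371.
N + 1 ≤ 2^2.8371 = 7.1458.
N ≤ 6.1458, so the largest integer N is 6.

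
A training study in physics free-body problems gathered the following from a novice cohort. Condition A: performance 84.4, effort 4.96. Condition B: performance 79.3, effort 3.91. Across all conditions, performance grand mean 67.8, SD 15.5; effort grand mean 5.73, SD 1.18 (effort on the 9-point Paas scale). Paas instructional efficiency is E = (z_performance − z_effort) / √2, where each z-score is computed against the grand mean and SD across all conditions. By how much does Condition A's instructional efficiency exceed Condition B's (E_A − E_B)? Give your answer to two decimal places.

Condition A: z_P = (84.4 − 67.8)/15.5 = 1.0710; z_E = (4.96 − 5.73)/1.18 = -0.6525; E_A = (1.0710 − (-0.6525))/√2 = 1.2187.
Condition B: z_P = (79.3 − 67.8)/15.5 = 0.7419; z_E = (3.91 − 5.73)/1.18 = -1.5424; E_B = (0.7419 − (-1.5424))/√2 = 1.6152.
E_A − E_B = 1.2187 − 1.6152 = -0.3965 ≈ -0.40.

-0.40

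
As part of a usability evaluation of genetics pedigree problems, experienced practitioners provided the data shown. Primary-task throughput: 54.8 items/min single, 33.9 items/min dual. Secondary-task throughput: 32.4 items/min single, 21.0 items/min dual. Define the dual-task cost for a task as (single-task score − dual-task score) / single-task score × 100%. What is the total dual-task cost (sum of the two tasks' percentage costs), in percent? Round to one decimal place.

Primary cost = (54.8 − 33.9) / 54.8 × 100% = 38.1387%.
Secondary cost = (32.4 − 21.0) / 32.4 × 100% = 35.1852%.
Total = 38.1387% + 35.1852% = 73.3239% ≈ 73.3%.

73.3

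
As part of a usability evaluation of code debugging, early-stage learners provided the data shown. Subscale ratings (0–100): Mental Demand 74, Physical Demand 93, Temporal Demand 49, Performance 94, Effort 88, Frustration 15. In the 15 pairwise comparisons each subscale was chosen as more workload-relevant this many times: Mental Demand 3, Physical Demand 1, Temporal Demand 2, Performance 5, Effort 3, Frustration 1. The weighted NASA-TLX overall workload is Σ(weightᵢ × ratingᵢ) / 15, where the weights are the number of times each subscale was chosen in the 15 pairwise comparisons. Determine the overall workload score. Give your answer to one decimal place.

The tallies are the weights (they sum to 15).
Weighted sum = 3·74 + 1·93 + 2·49 + 5·94 + 3·88 + 1·15
            = 222 + 93 + 98 + 470 + 264 + 15 = 1162.
Overall workload = 1162 / 15 = 77.4667 ≈ 77.5.

77.5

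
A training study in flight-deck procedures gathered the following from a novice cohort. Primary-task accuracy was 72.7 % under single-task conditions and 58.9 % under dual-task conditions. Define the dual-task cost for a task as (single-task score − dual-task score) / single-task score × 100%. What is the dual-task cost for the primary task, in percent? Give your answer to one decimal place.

Cost = (72.7 − 58.9) / 72.7 × 100%
     = 13.8000 / 72.7 × 100% = 18.9821%.
≈ 19.0%.

19.0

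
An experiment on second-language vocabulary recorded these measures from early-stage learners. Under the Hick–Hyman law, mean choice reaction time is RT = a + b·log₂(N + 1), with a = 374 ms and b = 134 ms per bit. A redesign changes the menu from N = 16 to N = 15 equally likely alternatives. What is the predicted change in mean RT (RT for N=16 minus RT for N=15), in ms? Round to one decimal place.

11.7

RT(16) = 374 + 134·log₂(17) = 374 + 134·4.0875 = 921.7250 ms.
RT(15) = 374 + 134·log₂(16) = 374 + 134·4.0000 = 910.0000 ms.
Difference = 921.7250 − 910.0000 = 11.7250 ≈ 11.7 ms.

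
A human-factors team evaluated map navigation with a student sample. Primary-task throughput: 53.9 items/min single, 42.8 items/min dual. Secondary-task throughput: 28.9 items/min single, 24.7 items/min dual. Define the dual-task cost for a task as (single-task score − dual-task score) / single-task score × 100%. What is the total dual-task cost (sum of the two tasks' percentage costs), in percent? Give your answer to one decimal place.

35.1

Primary cost = (53.9 − 42.8) / 53.9 × 100% = 20.5937%.
Secondary cost = (28.9 − 24.7) / 28.9 × 100% = 14.5329%.
Total = 20.5937% + 14.5329% = 35.1266% ≈ 35.1%.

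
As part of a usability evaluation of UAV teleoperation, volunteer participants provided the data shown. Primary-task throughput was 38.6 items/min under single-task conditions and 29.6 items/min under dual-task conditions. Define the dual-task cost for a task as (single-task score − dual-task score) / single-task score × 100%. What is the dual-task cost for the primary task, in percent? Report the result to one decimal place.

Cost = (38.6 − 29.6) / 38.6 × 100%
     = 9.0000 / 38.6 × 100% = 23.3161%.
≈ 23.3%.

23.3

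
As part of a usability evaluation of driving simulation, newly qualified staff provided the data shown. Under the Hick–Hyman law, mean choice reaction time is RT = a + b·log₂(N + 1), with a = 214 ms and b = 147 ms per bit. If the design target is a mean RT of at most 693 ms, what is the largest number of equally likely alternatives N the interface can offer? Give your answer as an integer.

8

Set 214 + 147·log₂(N + 1) ≤ 693.
log₂(N + 1) ≤ (693 − 214) / 147 = 3.2585.
N + 1 ≤ 2^3.2585 = 9.5699.
N ≤ 8.5699, so the largest integer N is 8.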